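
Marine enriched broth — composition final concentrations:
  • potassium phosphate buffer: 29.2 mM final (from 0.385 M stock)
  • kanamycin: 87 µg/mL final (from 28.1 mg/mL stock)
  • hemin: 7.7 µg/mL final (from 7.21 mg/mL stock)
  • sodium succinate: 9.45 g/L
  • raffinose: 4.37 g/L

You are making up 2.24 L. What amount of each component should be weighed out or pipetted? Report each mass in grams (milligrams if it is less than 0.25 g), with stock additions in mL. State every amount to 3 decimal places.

Working volume: 2.24 L.
potassium phosphate buffer: dilute stock: 29.2 mM × 2240 mL ÷ 385 mM = 169.891 mL
kanamycin: C1V1 = C2V2 → 87 µg/mL × 2240 mL ÷ 28100 µg/mL = 6.935 mL
hemin: C1V1 = C2V2 → 7.7 µg/mL × 2240 mL ÷ 7210 µg/mL = 2.392 mL
sodium succinate: 9.45 g/L × 2.24 L = 21.168 g
raffinose: 4.37 g/L × 2.24 L = 9.789 g

potassium phosphate buffer 169.891 mL; kanamycin 6.935 mL; hemin 2.392 mL; sodium succinate 21.168 g; raffinose 9.789 g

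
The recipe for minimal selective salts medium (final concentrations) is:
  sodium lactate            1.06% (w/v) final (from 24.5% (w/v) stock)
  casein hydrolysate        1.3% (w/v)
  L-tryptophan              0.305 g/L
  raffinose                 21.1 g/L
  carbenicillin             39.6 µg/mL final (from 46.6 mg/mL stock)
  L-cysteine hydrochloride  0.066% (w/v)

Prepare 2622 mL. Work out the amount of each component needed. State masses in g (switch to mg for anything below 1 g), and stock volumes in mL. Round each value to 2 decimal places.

Target volume = 2622 mL = 2.622 L.
sodium lactate: C1V1 = C2V2 → 1.06% ÷ 24.5% × 2622 mL = 113.44 mL
casein hydrolysate: 1.3% w/v = 13 g/L → 13 × 2.622 L = 34.09 g
L-tryptophan: 0.305 g/L × 2.622 L = 0.79971 g = 799.71 mg
raffinose: 21.1 g/L × 2.622 L = 55.32 g
carbenicillin: C1V1 = C2V2 → 39.6 µg/mL × 2622 mL ÷ 46600 µg/mL = 2.23 mL
L-cysteine hydrochloride: 0.066% w/v = 0.66 g/L → 0.66 × 2.622 L = 1.73 g

sodium lactate 113.44 mL; casein hydrolysate 34.09 g; L-tryptophan 799.71 mg; raffinose 55.32 g; carbenicillin 2.23 mL; L-cysteine hydrochloride 1.73 g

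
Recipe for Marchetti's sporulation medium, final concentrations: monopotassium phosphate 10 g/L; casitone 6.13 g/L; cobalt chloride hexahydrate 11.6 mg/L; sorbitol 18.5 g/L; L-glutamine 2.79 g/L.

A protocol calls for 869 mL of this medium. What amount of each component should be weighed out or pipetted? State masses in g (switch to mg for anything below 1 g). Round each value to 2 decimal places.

monopotassium phosphate 8.69 g; casitone 5.33 g; cobalt chloride hexahydrate 10.08 mg; sorbitol 16.08 g; L-glutamine 2.42 g

Scale factor relative to 1 L: 0.869.
monopotassium phosphate: 10 g/L × 0.869 L = 8.69 g
casitone: 6.13 g/L × 0.869 L = 5.33 g
cobalt chloride hexahydrate: 11.6 mg/L × 0.869 L = 10.08 mg
sorbitol: 18.5 g/L × 0.869 L = 16.08 g
L-glutamine: 2.79 g/L × 0.869 L = 2.42 g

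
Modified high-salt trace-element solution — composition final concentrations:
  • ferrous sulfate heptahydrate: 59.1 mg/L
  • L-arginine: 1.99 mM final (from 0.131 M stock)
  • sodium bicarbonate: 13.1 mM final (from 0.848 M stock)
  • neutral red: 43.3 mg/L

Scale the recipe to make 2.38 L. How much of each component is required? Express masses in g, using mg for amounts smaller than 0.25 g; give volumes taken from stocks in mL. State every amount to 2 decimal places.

ferrous sulfate heptahydrate 140.66 mg; L-arginine 36.15 mL; sodium bicarbonate 36.77 mL; neutral red 103.05 mg

Scale factor relative to 1 L: 2.38.
ferrous sulfate heptahydrate: 59.1 mg/L × 2.38 L = 140.66 mg
L-arginine: dilute stock: 1.99 mM × 2380 mL ÷ 131 mM = 36.15 mL
sodium bicarbonate: C1V1 = C2V2 → 13.1 mM × 2380 mL ÷ 848 mM = 36.77 mL
neutral red: 43.3 mg/L × 2.38 L = 103.05 mg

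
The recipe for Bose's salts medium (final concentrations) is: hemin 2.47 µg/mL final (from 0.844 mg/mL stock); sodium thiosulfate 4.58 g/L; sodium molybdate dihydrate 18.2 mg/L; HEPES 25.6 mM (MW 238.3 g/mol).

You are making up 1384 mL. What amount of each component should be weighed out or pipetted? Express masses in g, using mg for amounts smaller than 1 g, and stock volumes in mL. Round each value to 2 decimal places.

Working volume: 1384 mL = 1.384 L.
hemin: dilute stock: 2.47 µg/mL × 1384 mL ÷ 844 µg/mL = 4.05 mL
sodium thiosulfate: 4.58 g/L × 1.384 L = 6.34 g
sodium molybdate dihydrate: 18.2 mg/L × 1.384 L = 25.19 mg
HEPES: 25.6 mmol/L × 238.3 g/mol × 1.384 L ÷ 1000 = 8.44 g

hemin 4.05 mL; sodium thiosulfate 6.34 g; sodium molybdate dihydrate 25.19 mg; HEPES 8.44 g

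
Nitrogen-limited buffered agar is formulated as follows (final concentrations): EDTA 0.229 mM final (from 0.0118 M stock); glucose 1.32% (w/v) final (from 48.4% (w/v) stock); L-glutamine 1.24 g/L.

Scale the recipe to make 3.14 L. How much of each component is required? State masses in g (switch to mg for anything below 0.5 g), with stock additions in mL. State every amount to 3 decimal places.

EDTA 60.937 mL; glucose 85.636 mL; L-glutamine 3.894 g

Scale factor relative to 1 L: 3.14.
EDTA: C1V1 = C2V2 → 0.229 mM × 3140 mL ÷ 11.8 mM = 60.937 mL
glucose: V = C2·V2/C1 = 1.32% ÷ 48.4% × 3140 mL = 85.636 mL
L-glutamine: 1.24 g/L × 3.14 L = 3.894 g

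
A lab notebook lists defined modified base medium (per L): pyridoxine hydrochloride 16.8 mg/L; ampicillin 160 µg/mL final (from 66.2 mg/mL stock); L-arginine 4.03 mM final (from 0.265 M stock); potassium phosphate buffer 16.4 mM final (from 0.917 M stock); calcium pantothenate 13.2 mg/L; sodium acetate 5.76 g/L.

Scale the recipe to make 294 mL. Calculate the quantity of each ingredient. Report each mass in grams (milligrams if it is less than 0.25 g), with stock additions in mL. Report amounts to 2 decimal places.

Working volume: 294 mL = 0.294 L.
pyridoxine hydrochloride: 16.8 mg/L × 0.294 L = 4.94 mg
ampicillin: dilute stock: 160 µg/mL × 294 mL ÷ 66200 µg/mL = 0.71 mL
L-arginine: C1V1 = C2V2 → 4.03 mM × 294 mL ÷ 265 mM = 4.47 mL
potassium phosphate buffer: C1V1 = C2V2 → 16.4 mM × 294 mL ÷ 917 mM = 5.26 mL
calcium pantothenate: 13.2 mg/L × 0.294 L = 3.88 mg
sodium acetate: 5.76 g/L × 0.294 L = 1.69 g

pyridoxine hydrochloride 4.94 mg; ampicillin 0.71 mL; L-arginine 4.47 mL; potassium phosphate buffer 5.26 mL; calcium pantothenate 3.88 mg; sodium acetate 1.69 g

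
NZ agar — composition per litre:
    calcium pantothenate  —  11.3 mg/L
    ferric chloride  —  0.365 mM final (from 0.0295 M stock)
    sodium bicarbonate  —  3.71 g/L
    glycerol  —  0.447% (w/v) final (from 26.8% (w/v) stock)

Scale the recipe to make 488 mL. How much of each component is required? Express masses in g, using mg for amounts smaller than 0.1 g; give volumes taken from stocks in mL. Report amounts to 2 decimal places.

calcium pantothenate 5.51 mg; ferric chloride 6.04 mL; sodium bicarbonate 1.81 g; glycerol 8.14 mL

Working volume: 488 mL = 0.488 L.
calcium pantothenate: 11.3 mg/L × 0.488 L = 5.51 mg
ferric chloride: dilute stock: 0.365 mM × 488 mL ÷ 29.5 mM = 6.04 mL
sodium bicarbonate: 3.71 g/L × 0.488 L = 1.81 g
glycerol: C1V1 = C2V2 → 0.447% ÷ 26.8% × 488 mL = 8.14 mL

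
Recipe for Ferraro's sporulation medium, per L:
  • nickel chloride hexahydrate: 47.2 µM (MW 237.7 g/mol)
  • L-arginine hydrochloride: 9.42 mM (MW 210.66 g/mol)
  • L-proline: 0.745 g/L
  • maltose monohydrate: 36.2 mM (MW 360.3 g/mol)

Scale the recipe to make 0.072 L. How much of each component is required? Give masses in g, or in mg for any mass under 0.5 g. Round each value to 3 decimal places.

Working volume: 0.072 L.
nickel chloride hexahydrate: 47.2 µmol/L × 237.7 g/mol × 0.072 L ÷ 1000 = 0.808 mg
L-arginine hydrochloride: 9.42 mmol/L × 210.66 mg/mmol × 0.072 L = 142.878 mg
L-proline: 0.745 g/L × 0.072 L = 0.05364 g = 53.640 mg
maltose monohydrate: 36.2 mmol/L × 360.3 g/mol × 0.072 L ÷ 1000 = 0.939 g

nickel chloride hexahydrate 0.808 mg; L-arginine hydrochloride 142.878 mg; L-proline 53.640 mg; maltose monohydrate 0.939 g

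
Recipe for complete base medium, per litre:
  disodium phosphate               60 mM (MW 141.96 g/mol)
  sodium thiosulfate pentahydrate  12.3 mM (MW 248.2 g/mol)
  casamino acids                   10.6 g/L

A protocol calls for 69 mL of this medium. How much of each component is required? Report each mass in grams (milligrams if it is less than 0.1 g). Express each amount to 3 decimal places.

disodium phosphate 0.588 g; sodium thiosulfate pentahydrate 0.211 g; casamino acids 0.731 g

Scale factor relative to 1 L: 0.069.
disodium phosphate: 60 mmol/L × 141.96 g/mol × 0.069 L ÷ 1000 = 0.588 g
sodium thiosulfate pentahydrate: 12.3 mmol/L × 248.2 g/mol × 0.069 L ÷ 1000 = 0.211 g
casamino acids: 10.6 g/L × 0.069 L = 0.731 g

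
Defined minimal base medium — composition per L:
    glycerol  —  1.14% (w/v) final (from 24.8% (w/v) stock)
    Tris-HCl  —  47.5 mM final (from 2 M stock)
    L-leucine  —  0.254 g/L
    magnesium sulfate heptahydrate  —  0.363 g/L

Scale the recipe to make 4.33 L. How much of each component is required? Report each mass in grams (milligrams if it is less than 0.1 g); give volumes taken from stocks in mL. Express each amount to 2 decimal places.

glycerol 199.04 mL; Tris-HCl 102.84 mL; L-leucine 1.10 g; magnesium sulfate heptahydrate 1.57 g

Working volume: 4.33 L.
glycerol: dilute stock: 1.14% ÷ 24.8% × 4330 mL = 199.04 mL
Tris-HCl: V = C2·V2/C1 = 47.5 mM × 4330 mL ÷ 2000 mM = 102.84 mL
L-leucine: 0.254 g/L × 4.33 L = 1.10 g
magnesium sulfate heptahydrate: 0.363 g/L × 4.33 L = 1.57 g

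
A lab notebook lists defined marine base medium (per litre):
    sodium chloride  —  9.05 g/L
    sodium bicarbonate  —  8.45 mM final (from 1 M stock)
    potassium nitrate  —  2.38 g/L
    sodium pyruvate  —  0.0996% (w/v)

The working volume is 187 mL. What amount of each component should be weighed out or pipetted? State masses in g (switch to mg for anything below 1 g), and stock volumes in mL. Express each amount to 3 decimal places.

Working volume: 187 mL = 0.187 L.
sodium chloride: 9.05 g/L × 0.187 L = 1.692 g
sodium bicarbonate: V = C2·V2/C1 = 8.45 mM × 187 mL ÷ 1000 mM = 1.580 mL
potassium nitrate: 2.38 g/L × 0.187 L = 0.44506 g = 445.060 mg
sodium pyruvate: 0.0996% w/v = 0.996 g/L → 0.996 × 0.187 L = 0.186252 g = 186.252 mg

sodium chloride 1.692 g; sodium bicarbonate 1.580 mL; potassium nitrate 445.060 mg; sodium pyruvate 186.252 mg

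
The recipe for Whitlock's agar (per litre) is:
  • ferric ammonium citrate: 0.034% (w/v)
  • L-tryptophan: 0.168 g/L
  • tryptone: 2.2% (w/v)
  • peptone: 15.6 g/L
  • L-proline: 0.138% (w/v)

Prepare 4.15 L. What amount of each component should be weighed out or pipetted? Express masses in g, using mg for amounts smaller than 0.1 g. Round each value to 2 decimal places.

Scale factor relative to 1 L: 4.15.
ferric ammonium citrate: 0.034% w/v = 0.34 g/L → 0.34 × 4.15 L = 1.41 g
L-tryptophan: 0.168 g/L × 4.15 L = 0.70 g
tryptone: 2.2 g per 100 mL × 4150 mL ÷ 100 = 91.30 g
peptone: 15.6 g/L × 4.15 L = 64.74 g
L-proline: 0.138% w/v = 1.38 g/L → 1.38 × 4.15 L = 5.73 g

ferric ammonium citrate 1.41 g; L-tryptophan 0.70 g; tryptone 91.30 g; peptone 64.74 g; L-proline 5.73 g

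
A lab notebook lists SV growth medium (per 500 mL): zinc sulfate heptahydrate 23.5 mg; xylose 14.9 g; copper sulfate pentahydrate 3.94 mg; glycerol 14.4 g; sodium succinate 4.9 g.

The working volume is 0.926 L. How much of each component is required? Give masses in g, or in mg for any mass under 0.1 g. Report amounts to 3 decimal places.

Scale factor = 926 mL / 500 mL = 1.852.
zinc sulfate heptahydrate: 23.5 mg × (926 mL / 500 mL) = 43.522 mg
xylose: 14.9 g × (926 mL / 500 mL) = 27.595 g
copper sulfate pentahydrate: 3.94 mg × (926 mL / 500 mL) = 7.297 mg
glycerol: 14.4 g × (926 mL / 500 mL) = 26.669 g
sodium succinate: 4.9 g × (926 mL / 500 mL) = 9.075 g

zinc sulfate heptahydrate 43.522 mg; xylose 27.595 g; copper sulfate pentahydrate 7.297 mg; glycerol 26.669 g; sodium succinate 9.075 g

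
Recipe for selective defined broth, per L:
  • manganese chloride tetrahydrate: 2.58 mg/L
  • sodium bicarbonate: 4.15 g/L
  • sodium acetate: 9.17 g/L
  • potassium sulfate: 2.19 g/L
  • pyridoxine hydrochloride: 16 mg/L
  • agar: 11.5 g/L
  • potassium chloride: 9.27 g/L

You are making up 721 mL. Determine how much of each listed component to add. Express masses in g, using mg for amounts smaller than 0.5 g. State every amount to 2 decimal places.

Target volume = 721 mL = 0.721 L.
manganese chloride tetrahydrate: 2.58 mg/L × 0.721 L = 1.86 mg
sodium bicarbonate: 4.15 g/L × 0.721 L = 2.99 g
sodium acetate: 9.17 g/L × 0.721 L = 6.61 g
potassium sulfate: 2.19 g/L × 0.721 L = 1.58 g
pyridoxine hydrochloride: 16 mg/L × 0.721 L = 11.54 mg
agar: 11.5 g/L × 0.721 L = 8.29 g
potassium chloride: 9.27 g/L × 0.721 L = 6.68 g

manganese chloride tetrahydrate 1.86 mg; sodium bicarbonate 2.99 g; sodium acetate 6.61 g; potassium sulfate 1.58 g; pyridoxine hydrochloride 11.54 mg; agar 8.29 g; potassium chloride 6.68 g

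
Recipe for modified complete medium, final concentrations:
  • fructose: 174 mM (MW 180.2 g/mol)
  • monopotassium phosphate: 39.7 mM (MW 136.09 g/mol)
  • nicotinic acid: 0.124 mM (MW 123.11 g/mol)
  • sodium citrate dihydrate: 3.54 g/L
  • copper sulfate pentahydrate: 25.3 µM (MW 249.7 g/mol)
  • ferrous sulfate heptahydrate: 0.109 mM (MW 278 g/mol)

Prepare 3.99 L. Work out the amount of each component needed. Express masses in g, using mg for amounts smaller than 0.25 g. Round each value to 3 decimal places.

Scale factor relative to 1 L: 3.99.
fructose: 174 mmol/L × 180.2 g/mol × 3.99 L ÷ 1000 = 125.106 g
monopotassium phosphate: 39.7 mmol/L × 136.09 g/mol × 3.99 L ÷ 1000 = 21.557 g
nicotinic acid: 0.124 mmol/L × 123.11 mg/mmol × 3.99 L = 60.910 mg
sodium citrate dihydrate: 3.54 g/L × 3.99 L = 14.125 g
copper sulfate pentahydrate: 25.3 µmol/L × 249.7 g/mol × 3.99 L ÷ 1000 = 25.206 mg
ferrous sulfate heptahydrate: 0.109 mmol/L × 278 mg/mmol × 3.99 L = 120.905 mg

fructose 125.106 g; monopotassium phosphate 21.557 g; nicotinic acid 60.910 mg; sodium citrate dihydrate 14.125 g; copper sulfate pentahydrate 25.206 mg; ferrous sulfate heptahydrate 120.905 mg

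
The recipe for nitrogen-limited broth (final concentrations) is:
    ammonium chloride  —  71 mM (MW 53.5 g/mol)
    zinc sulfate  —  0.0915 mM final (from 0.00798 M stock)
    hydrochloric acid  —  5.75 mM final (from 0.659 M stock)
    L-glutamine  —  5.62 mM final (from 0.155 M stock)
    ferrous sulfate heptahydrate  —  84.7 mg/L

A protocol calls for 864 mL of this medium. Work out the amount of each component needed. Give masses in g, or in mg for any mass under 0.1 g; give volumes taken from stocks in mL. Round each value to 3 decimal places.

ammonium chloride 3.282 g; zinc sulfate 9.907 mL; hydrochloric acid 7.539 mL; L-glutamine 31.327 mL; ferrous sulfate heptahydrate 73.181 mg

Working volume: 864 mL = 0.864 L.
ammonium chloride: 71 mmol/L × 53.5 g/mol × 0.864 L ÷ 1000 = 3.282 g
zinc sulfate: dilute stock: 0.0915 mM × 864 mL ÷ 7.98 mM = 9.907 mL
hydrochloric acid: dilute stock: 5.75 mM × 864 mL ÷ 659 mM = 7.539 mL
L-glutamine: V = C2·V2/C1 = 5.62 mM × 864 mL ÷ 155 mM = 31.327 mL
ferrous sulfate heptahydrate: 84.7 mg/L × 0.864 L = 73.181 mg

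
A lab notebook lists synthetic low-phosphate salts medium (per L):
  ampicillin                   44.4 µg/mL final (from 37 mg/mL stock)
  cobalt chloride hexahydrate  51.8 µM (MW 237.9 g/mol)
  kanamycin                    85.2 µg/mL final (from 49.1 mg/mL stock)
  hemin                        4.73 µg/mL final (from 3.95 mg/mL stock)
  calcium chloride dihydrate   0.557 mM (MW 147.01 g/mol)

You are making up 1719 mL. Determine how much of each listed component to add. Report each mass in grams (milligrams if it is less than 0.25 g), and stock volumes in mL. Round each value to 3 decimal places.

Scale factor relative to 1 L: 1.719.
ampicillin: C1V1 = C2V2 → 44.4 µg/mL × 1719 mL ÷ 37000 µg/mL = 2.063 mL
cobalt chloride hexahydrate: 51.8 µmol/L × 237.9 g/mol × 1.719 L ÷ 1000 = 21.184 mg
kanamycin: C1V1 = C2V2 → 85.2 µg/mL × 1719 mL ÷ 49100 µg/mL = 2.983 mL
hemin: V = C2·V2/C1 = 4.73 µg/mL × 1719 mL ÷ 3950 µg/mL = 2.058 mL
calcium chloride dihydrate: 0.557 mmol/L × 147.01 mg/mmol × 1.719 L = 140.760 mg

ampicillin 2.063 mL; cobalt chloride hexahydrate 21.184 mg; kanamycin 2.983 mL; hemin 2.058 mL; calcium chloride dihydrate 140.760 mg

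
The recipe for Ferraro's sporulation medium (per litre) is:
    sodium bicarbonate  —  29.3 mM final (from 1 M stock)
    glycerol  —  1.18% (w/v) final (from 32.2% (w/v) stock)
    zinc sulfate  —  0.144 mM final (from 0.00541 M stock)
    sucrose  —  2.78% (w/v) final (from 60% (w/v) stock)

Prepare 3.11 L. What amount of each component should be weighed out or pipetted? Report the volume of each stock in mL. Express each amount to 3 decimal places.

sodium bicarbonate 91.123 mL; glycerol 113.969 mL; zinc sulfate 82.780 mL; sucrose 144.097 mL

Working volume: 3.11 L.
sodium bicarbonate: V = C2·V2/C1 = 29.3 mM × 3110 mL ÷ 1000 mM = 91.123 mL
glycerol: dilute stock: 1.18% ÷ 32.2% × 3110 mL = 113.969 mL
zinc sulfate: dilute stock: 0.144 mM × 3110 mL ÷ 5.41 mM = 82.780 mL
sucrose: C1V1 = C2V2 → 2.78% ÷ 60% × 3110 mL = 144.097 mL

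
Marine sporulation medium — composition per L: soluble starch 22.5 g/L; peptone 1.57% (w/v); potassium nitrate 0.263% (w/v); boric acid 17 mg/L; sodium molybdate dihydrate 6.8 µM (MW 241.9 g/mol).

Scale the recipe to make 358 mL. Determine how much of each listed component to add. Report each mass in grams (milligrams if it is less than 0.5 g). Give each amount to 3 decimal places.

soluble starch 8.055 g; peptone 5.621 g; potassium nitrate 0.942 g; boric acid 6.086 mg; sodium molybdate dihydrate 0.589 mg

Target volume = 358 mL = 0.358 L.
soluble starch: 22.5 g/L × 0.358 L = 8.055 g
peptone: 1.57% w/v = 15.7 g/L → 15.7 × 0.358 L = 5.621 g
potassium nitrate: 0.263% w/v = 2.63 g/L → 2.63 × 0.358 L = 0.942 g
boric acid: 17 mg/L × 0.358 L = 6.086 mg
sodium molybdate dihydrate: 6.8 µmol/L × 241.9 g/mol × 0.358 L ÷ 1000 = 0.589 mg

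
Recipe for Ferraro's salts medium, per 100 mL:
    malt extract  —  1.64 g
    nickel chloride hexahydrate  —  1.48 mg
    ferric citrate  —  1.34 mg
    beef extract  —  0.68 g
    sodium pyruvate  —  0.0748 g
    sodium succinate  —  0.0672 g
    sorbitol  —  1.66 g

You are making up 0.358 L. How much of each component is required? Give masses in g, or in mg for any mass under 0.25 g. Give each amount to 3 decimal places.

Ratio of target to recipe volume: 358 / 100 = 3.58.
malt extract: 1.64 g × (358 mL / 100 mL) = 5.871 g
nickel chloride hexahydrate: 1.48 mg × (358 mL / 100 mL) = 5.298 mg
ferric citrate: 1.34 mg × (358 mL / 100 mL) = 4.797 mg
beef extract: 0.68 g × (358 mL / 100 mL) = 2.434 g
sodium pyruvate: 0.0748 g × (358 mL / 100 mL) = 0.268 g
sodium succinate: 0.0672 g × (358 mL / 100 mL) = 0.240576 g = 240.576 mg
sorbitol: 1.66 g × (358 mL / 100 mL) = 5.943 g

malt extract 5.871 g; nickel chloride hexahydrate 5.298 mg; ferric citrate 4.797 mg; beef extract 2.434 g; sodium pyruvate 0.268 g; sodium succinate 240.576 mg; sorbitol 5.943 g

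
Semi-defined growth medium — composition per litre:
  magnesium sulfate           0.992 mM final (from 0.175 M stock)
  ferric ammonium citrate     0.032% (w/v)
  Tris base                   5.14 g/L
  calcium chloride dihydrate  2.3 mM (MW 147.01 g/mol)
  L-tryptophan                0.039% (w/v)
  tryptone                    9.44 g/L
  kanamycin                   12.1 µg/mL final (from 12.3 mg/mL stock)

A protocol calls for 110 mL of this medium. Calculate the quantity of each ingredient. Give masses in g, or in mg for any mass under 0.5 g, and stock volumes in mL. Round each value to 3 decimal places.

Target volume = 110 mL = 0.11 L.
magnesium sulfate: dilute stock: 0.992 mM × 110 mL ÷ 175 mM = 0.624 mL
ferric ammonium citrate: 0.032 g per 100 mL × 110 mL ÷ 100 = 0.0352 g = 35.200 mg
Tris base: 5.14 g/L × 0.11 L = 0.565 g
calcium chloride dihydrate: 2.3 mmol/L × 147.01 mg/mmol × 0.11 L = 37.194 mg
L-tryptophan: 0.039 g per 100 mL × 110 mL ÷ 100 = 0.0429 g = 42.900 mg
tryptone: 9.44 g/L × 0.11 L = 1.038 g
kanamycin: V = C2·V2/C1 = 12.1 µg/mL × 110 mL ÷ 12300 µg/mL = 0.108 mL

magnesium sulfate 0.624 mL; ferric ammonium citrate 35.200 mg; Tris base 0.565 g; calcium chloride dihydrate 37.194 mg; L-tryptophan 42.900 mg; tryptone 1.038 g; kanamycin 0.108 mL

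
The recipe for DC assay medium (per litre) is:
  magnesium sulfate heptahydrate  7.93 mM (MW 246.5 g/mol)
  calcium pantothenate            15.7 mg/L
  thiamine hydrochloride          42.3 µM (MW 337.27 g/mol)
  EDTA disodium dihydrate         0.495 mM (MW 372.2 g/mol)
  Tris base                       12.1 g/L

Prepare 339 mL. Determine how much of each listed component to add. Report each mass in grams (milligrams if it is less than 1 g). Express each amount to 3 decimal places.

magnesium sulfate heptahydrate 662.659 mg; calcium pantothenate 5.322 mg; thiamine hydrochloride 4.836 mg; EDTA disodium dihydrate 62.457 mg; Tris base 4.102 g

Scale factor relative to 1 L: 0.339.
magnesium sulfate heptahydrate: 7.93 mmol/L × 246.5 mg/mmol × 0.339 L = 662.659 mg
calcium pantothenate: 15.7 mg/L × 0.339 L = 5.322 mg
thiamine hydrochloride: 42.3 µmol/L × 337.27 g/mol × 0.339 L ÷ 1000 = 4.836 mg
EDTA disodium dihydrate: 0.495 mmol/L × 372.2 mg/mmol × 0.339 L = 62.457 mg
Tris base: 12.1 g/L × 0.339 L = 4.102 g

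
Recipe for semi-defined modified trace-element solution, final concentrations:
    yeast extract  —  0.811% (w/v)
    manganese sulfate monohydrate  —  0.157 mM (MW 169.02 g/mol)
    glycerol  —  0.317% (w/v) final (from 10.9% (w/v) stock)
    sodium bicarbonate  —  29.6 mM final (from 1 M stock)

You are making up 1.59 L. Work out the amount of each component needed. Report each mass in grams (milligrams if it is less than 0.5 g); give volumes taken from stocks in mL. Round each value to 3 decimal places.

Scale factor relative to 1 L: 1.59.
yeast extract: 0.811 g per 100 mL × 1590 mL ÷ 100 = 12.895 g
manganese sulfate monohydrate: 0.157 mmol/L × 169.02 mg/mmol × 1.59 L = 42.192 mg
glycerol: C1V1 = C2V2 → 0.317% ÷ 10.9% × 1590 mL = 46.241 mL
sodium bicarbonate: C1V1 = C2V2 → 29.6 mM × 1590 mL ÷ 1000 mM = 47.064 mL

yeast extract 12.895 g; manganese sulfate monohydrate 42.192 mg; glycerol 46.241 mL; sodium bicarbonate 47.064 mL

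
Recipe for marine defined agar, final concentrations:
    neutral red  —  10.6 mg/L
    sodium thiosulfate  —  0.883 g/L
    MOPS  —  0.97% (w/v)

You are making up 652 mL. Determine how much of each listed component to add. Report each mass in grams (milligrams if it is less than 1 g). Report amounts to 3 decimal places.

neutral red 6.911 mg; sodium thiosulfate 575.716 mg; MOPS 6.324 g

Working volume: 652 mL = 0.652 L.
neutral red: 10.6 mg/L × 0.652 L = 6.911 mg
sodium thiosulfate: 0.883 g/L × 0.652 L = 0.575716 g = 575.716 mg
MOPS: 0.97% w/v = 9.7 g/L → 9.7 × 0.652 L = 6.324 g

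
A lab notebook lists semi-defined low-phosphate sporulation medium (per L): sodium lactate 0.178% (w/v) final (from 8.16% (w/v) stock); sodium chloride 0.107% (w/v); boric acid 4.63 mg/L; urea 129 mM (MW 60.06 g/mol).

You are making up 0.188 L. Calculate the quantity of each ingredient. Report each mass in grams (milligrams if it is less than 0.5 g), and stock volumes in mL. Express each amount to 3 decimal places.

sodium lactate 4.101 mL; sodium chloride 201.160 mg; boric acid 0.870 mg; urea 1.457 g

Working volume: 0.188 L.
sodium lactate: C1V1 = C2V2 → 0.178% ÷ 8.16% × 188 mL = 4.101 mL
sodium chloride: 0.107 g per 100 mL × 188 mL ÷ 100 = 0.20116 g = 201.160 mg
boric acid: 4.63 mg/L × 0.188 L = 0.870 mg
urea: 129 mmol/L × 60.06 g/mol × 0.188 L ÷ 1000 = 1.457 g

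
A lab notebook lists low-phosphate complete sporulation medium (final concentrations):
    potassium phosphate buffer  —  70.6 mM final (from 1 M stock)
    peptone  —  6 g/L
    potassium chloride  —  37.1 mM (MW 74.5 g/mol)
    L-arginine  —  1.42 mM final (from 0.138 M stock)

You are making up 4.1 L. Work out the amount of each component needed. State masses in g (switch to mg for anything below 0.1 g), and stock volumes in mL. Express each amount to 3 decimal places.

potassium phosphate buffer 289.460 mL; peptone 24.600 g; potassium chloride 11.332 g; L-arginine 42.188 mL

Scale factor relative to 1 L: 4.1.
potassium phosphate buffer: dilute stock: 70.6 mM × 4100 mL ÷ 1000 mM = 289.460 mL
peptone: 6 g/L × 4.1 L = 24.600 g
potassium chloride: 37.1 mmol/L × 74.5 g/mol × 4.1 L ÷ 1000 = 11.332 g
L-arginine: V = C2·V2/C1 = 1.42 mM × 4100 mL ÷ 138 mM = 42.188 mL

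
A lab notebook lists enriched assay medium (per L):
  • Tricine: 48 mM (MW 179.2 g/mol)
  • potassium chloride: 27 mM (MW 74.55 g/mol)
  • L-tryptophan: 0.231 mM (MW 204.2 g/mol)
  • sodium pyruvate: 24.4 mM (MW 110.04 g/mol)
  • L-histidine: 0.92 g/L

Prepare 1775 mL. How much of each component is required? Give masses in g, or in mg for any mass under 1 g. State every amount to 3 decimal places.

Target volume = 1775 mL = 1.775 L.
Tricine: 48 mmol/L × 179.2 g/mol × 1.775 L ÷ 1000 = 15.268 g
potassium chloride: 27 mmol/L × 74.55 g/mol × 1.775 L ÷ 1000 = 3.573 g
L-tryptophan: 0.231 mmol/L × 204.2 mg/mmol × 1.775 L = 83.727 mg
sodium pyruvate: 24.4 mmol/L × 110.04 g/mol × 1.775 L ÷ 1000 = 4.766 g
L-histidine: 0.92 g/L × 1.775 L = 1.633 g

Tricine 15.268 g; potassium chloride 3.573 g; L-tryptophan 83.727 mg; sodium pyruvate 4.766 g; L-histidine 1.633 g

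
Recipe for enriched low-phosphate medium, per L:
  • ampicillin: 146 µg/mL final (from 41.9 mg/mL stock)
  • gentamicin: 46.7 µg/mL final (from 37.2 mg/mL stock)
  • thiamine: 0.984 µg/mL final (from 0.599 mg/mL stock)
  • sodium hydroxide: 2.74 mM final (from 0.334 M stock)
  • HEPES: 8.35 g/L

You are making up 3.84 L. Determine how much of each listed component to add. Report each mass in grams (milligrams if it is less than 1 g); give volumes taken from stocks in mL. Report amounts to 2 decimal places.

Working volume: 3.84 L.
ampicillin: C1V1 = C2V2 → 146 µg/mL × 3840 mL ÷ 41900 µg/mL = 13.38 mL
gentamicin: C1V1 = C2V2 → 46.7 µg/mL × 3840 mL ÷ 37200 µg/mL = 4.82 mL
thiamine: V = C2·V2/C1 = 0.984 µg/mL × 3840 mL ÷ 599 µg/mL = 6.31 mL
sodium hydroxide: dilute stock: 2.74 mM × 3840 mL ÷ 334 mM = 31.50 mL
HEPES: 8.35 g/L × 3.84 L = 32.06 g

ampicillin 13.38 mL; gentamicin 4.82 mL; thiamine 6.31 mL; sodium hydroxide 31.50 mL; HEPES 32.06 g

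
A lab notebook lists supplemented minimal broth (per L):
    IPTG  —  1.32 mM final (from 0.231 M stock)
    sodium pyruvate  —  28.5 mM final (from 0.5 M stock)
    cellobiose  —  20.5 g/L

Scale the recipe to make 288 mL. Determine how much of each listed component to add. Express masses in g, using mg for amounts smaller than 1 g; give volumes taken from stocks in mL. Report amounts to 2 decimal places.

Target volume = 288 mL = 0.288 L.
IPTG: V = C2·V2/C1 = 1.32 mM × 288 mL ÷ 231 mM = 1.65 mL
sodium pyruvate: V = C2·V2/C1 = 28.5 mM × 288 mL ÷ 500 mM = 16.42 mL
cellobiose: 20.5 g/L × 0.288 L = 5.90 g

IPTG 1.65 mL; sodium pyruvate 16.42 mL; cellobiose 5.90 g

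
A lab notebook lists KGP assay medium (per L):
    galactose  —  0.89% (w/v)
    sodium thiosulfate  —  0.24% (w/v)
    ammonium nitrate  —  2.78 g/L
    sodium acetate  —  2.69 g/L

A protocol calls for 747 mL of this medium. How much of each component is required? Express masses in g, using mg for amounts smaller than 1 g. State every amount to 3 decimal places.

galactose 6.648 g; sodium thiosulfate 1.793 g; ammonium nitrate 2.077 g; sodium acetate 2.009 g

Target volume = 747 mL = 0.747 L.
galactose: 0.89% w/v = 8.9 g/L → 8.9 × 0.747 L = 6.648 g
sodium thiosulfate: 0.24% w/v = 2.4 g/L → 2.4 × 0.747 L = 1.793 g
ammonium nitrate: 2.78 g/L × 0.747 L = 2.077 g
sodium acetate: 2.69 g/L × 0.747 L = 2.009 g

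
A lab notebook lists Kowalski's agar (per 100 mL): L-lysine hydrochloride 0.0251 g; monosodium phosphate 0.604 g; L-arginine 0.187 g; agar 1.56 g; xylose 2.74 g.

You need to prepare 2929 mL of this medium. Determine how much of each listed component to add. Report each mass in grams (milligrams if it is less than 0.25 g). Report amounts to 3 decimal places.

L-lysine hydrochloride 0.735 g; monosodium phosphate 17.691 g; L-arginine 5.477 g; agar 45.692 g; xylose 80.255 g

Scale factor = 2929 mL / 100 mL = 29.29.
L-lysine hydrochloride: 0.0251 g × (2929 mL / 100 mL) = 0.735 g
monosodium phosphate: 0.604 g × (2929 mL / 100 mL) = 17.691 g
L-arginine: 0.187 g × (2929 mL / 100 mL) = 5.477 g
agar: 1.56 g × (2929 mL / 100 mL) = 45.692 g
xylose: 2.74 g × (2929 mL / 100 mL) = 80.255 g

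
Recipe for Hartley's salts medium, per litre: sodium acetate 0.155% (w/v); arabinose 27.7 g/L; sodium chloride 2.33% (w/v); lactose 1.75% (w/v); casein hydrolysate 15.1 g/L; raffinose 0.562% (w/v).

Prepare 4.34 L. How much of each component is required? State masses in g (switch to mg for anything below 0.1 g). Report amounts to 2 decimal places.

sodium acetate 6.73 g; arabinose 120.22 g; sodium chloride 101.12 g; lactose 75.95 g; casein hydrolysate 65.53 g; raffinose 24.39 g

Working volume: 4.34 L.
sodium acetate: 0.155% w/v = 1.55 g/L → 1.55 × 4.34 L = 6.73 g
arabinose: 27.7 g/L × 4.34 L = 120.22 g
sodium chloride: 2.33% w/v = 23.3 g/L → 23.3 × 4.34 L = 101.12 g
lactose: 1.75% w/v = 17.5 g/L → 17.5 × 4.34 L = 75.95 g
casein hydrolysate: 15.1 g/L × 4.34 L = 65.53 g
raffinose: 0.562 g per 100 mL × 4340 mL ÷ 100 = 24.39 g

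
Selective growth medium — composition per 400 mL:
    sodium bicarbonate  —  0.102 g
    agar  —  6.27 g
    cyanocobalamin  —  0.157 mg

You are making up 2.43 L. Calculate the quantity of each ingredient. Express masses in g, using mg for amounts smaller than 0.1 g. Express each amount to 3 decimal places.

Ratio of target to recipe volume: 2430 / 400 = 6.075.
sodium bicarbonate: 0.102 g × (2430 mL / 400 mL) = 0.620 g
agar: 6.27 g × (2430 mL / 400 mL) = 38.090 g
cyanocobalamin: 0.157 mg × (2430 mL / 400 mL) = 0.954 mg

sodium bicarbonate 0.620 g; agar 38.090 g; cyanocobalamin 0.954 mg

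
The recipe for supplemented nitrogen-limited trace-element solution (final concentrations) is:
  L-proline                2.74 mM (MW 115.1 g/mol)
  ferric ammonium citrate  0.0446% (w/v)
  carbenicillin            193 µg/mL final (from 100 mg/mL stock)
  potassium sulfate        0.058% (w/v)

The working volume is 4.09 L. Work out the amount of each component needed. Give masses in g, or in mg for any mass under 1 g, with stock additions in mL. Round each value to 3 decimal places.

L-proline 1.290 g; ferric ammonium citrate 1.824 g; carbenicillin 7.894 mL; potassium sulfate 2.372 g

Working volume: 4.09 L.
L-proline: 2.74 mmol/L × 115.1 g/mol × 4.09 L ÷ 1000 = 1.290 g
ferric ammonium citrate: 0.0446 g per 100 mL × 4090 mL ÷ 100 = 1.824 g
carbenicillin: C1V1 = C2V2 → 193 µg/mL × 4090 mL ÷ 100000 µg/mL = 7.894 mL
potassium sulfate: 0.058 g per 100 mL × 4090 mL ÷ 100 = 2.372 g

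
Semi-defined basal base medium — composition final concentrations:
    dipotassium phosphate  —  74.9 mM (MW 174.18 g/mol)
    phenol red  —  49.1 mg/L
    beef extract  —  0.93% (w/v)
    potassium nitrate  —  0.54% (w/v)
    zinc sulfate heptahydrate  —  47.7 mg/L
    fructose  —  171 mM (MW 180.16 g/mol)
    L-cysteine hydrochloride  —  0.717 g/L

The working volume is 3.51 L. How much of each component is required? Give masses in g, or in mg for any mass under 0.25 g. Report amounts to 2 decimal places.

dipotassium phosphate 45.79 g; phenol red 172.34 mg; beef extract 32.64 g; potassium nitrate 18.95 g; zinc sulfate heptahydrate 167.43 mg; fructose 108.13 g; L-cysteine hydrochloride 2.52 g

Working volume: 3.51 L.
dipotassium phosphate: 74.9 mmol/L × 174.18 g/mol × 3.51 L ÷ 1000 = 45.79 g
phenol red: 49.1 mg/L × 3.51 L = 172.34 mg
beef extract: 0.93 g per 100 mL × 3510 mL ÷ 100 = 32.64 g
potassium nitrate: 0.54% w/v = 5.4 g/L → 5.4 × 3.51 L = 18.95 g
zinc sulfate heptahydrate: 47.7 mg/L × 3.51 L = 167.43 mg
fructose: 171 mmol/L × 180.16 g/mol × 3.51 L ÷ 1000 = 108.13 g
L-cysteine hydrochloride: 0.717 g/L × 3.51 L = 2.52 g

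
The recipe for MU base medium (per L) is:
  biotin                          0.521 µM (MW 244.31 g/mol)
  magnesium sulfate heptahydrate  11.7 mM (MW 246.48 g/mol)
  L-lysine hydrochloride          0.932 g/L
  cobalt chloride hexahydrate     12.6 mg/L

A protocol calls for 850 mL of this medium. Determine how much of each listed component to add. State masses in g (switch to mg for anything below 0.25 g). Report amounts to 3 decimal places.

Target volume = 850 mL = 0.85 L.
biotin: 0.521 µmol/L × 244.31 g/mol × 0.85 L ÷ 1000 = 0.108 mg
magnesium sulfate heptahydrate: 11.7 mmol/L × 246.48 g/mol × 0.85 L ÷ 1000 = 2.451 g
L-lysine hydrochloride: 0.932 g/L × 0.85 L = 0.792 g
cobalt chloride hexahydrate: 12.6 mg/L × 0.85 L = 10.710 mg

biotin 0.108 mg; magnesium sulfate heptahydrate 2.451 g; L-lysine hydrochloride 0.792 g; cobalt chloride hexahydrate 10.710 mg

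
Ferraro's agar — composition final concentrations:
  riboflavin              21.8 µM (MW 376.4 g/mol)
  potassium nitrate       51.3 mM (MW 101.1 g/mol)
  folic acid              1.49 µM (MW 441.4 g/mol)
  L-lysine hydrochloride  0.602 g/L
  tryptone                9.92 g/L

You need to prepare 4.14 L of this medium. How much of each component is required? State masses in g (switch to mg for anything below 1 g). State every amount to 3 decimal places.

Scale factor relative to 1 L: 4.14.
riboflavin: 21.8 µmol/L × 376.4 g/mol × 4.14 L ÷ 1000 = 33.971 mg
potassium nitrate: 51.3 mmol/L × 101.1 g/mol × 4.14 L ÷ 1000 = 21.472 g
folic acid: 1.49 µmol/L × 441.4 g/mol × 4.14 L ÷ 1000 = 2.723 mg
L-lysine hydrochloride: 0.602 g/L × 4.14 L = 2.492 g
tryptone: 9.92 g/L × 4.14 L = 41.069 g

riboflavin 33.971 mg; potassium nitrate 21.472 g; folic acid 2.723 mg; L-lysine hydrochloride 2.492 g; tryptone 41.069 g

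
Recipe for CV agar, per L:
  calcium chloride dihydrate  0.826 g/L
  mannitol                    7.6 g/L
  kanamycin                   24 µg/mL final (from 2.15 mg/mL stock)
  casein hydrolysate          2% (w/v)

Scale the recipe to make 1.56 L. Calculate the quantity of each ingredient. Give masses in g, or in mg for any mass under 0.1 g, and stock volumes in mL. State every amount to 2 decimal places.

calcium chloride dihydrate 1.29 g; mannitol 11.86 g; kanamycin 17.41 mL; casein hydrolysate 31.20 g

Scale factor relative to 1 L: 1.56.
calcium chloride dihydrate: 0.826 g/L × 1.56 L = 1.29 g
mannitol: 7.6 g/L × 1.56 L = 11.86 g
kanamycin: C1V1 = C2V2 → 24 µg/mL × 1560 mL ÷ 2150 µg/mL = 17.41 mL
casein hydrolysate: 2% w/v = 20 g/L → 20 × 1.56 L = 31.20 g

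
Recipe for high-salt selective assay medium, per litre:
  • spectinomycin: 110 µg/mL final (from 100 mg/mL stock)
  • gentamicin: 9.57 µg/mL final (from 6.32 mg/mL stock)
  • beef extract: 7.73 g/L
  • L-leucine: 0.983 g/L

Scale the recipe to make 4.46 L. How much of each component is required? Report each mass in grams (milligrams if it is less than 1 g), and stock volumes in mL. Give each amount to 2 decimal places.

spectinomycin 4.91 mL; gentamicin 6.75 mL; beef extract 34.48 g; L-leucine 4.38 g

Working volume: 4.46 L.
spectinomycin: V = C2·V2/C1 = 110 µg/mL × 4460 mL ÷ 100000 µg/mL = 4.91 mL
gentamicin: dilute stock: 9.57 µg/mL × 4460 mL ÷ 6320 µg/mL = 6.75 mL
beef extract: 7.73 g/L × 4.46 L = 34.48 g
L-leucine: 0.983 g/L × 4.46 L = 4.38 g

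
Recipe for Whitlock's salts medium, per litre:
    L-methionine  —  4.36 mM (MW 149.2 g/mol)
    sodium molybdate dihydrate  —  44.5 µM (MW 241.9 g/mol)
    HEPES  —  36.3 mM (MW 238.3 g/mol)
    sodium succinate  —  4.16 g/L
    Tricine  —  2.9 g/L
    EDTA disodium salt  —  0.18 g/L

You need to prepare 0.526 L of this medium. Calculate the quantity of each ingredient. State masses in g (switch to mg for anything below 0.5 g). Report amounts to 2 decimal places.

L-methionine 342.17 mg; sodium molybdate dihydrate 5.66 mg; HEPES 4.55 g; sodium succinate 2.19 g; Tricine 1.53 g; EDTA disodium salt 94.68 mg

Working volume: 0.526 L.
L-methionine: 4.36 mmol/L × 149.2 mg/mmol × 0.526 L = 342.17 mg
sodium molybdate dihydrate: 44.5 µmol/L × 241.9 g/mol × 0.526 L ÷ 1000 = 5.66 mg
HEPES: 36.3 mmol/L × 238.3 g/mol × 0.526 L ÷ 1000 = 4.55 g
sodium succinate: 4.16 g/L × 0.526 L = 2.19 g
Tricine: 2.9 g/L × 0.526 L = 1.53 g
EDTA disodium salt: 0.18 g/L × 0.526 L = 0.09468 g = 94.68 mg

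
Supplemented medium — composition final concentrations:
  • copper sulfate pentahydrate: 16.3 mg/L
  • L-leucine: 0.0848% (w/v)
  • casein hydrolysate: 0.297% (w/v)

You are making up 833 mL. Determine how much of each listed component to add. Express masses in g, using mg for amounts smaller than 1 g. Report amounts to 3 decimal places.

Target volume = 833 mL = 0.833 L.
copper sulfate pentahydrate: 16.3 mg/L × 0.833 L = 13.578 mg
L-leucine: 0.0848% w/v = 0.848 g/L → 0.848 × 0.833 L = 0.706384 g = 706.384 mg
casein hydrolysate: 0.297% w/v = 2.97 g/L → 2.97 × 0.833 L = 2.474 g

copper sulfate pentahydrate 13.578 mg; L-leucine 706.384 mg; casein hydrolysate 2.474 g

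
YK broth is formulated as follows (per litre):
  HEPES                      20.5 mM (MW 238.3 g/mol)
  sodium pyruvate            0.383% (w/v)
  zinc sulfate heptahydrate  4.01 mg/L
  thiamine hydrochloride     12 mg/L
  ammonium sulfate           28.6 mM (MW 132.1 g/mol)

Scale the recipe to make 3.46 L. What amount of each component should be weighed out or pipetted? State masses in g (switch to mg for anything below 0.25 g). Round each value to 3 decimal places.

HEPES 16.903 g; sodium pyruvate 13.252 g; zinc sulfate heptahydrate 13.875 mg; thiamine hydrochloride 41.520 mg; ammonium sulfate 13.072 g

Working volume: 3.46 L.
HEPES: 20.5 mmol/L × 238.3 g/mol × 3.46 L ÷ 1000 = 16.903 g
sodium pyruvate: 0.383% w/v = 3.83 g/L → 3.83 × 3.46 L = 13.252 g
zinc sulfate heptahydrate: 4.01 mg/L × 3.46 L = 13.875 mg
thiamine hydrochloride: 12 mg/L × 3.46 L = 41.520 mg
ammonium sulfate: 28.6 mmol/L × 132.1 g/mol × 3.46 L ÷ 1000 = 13.072 g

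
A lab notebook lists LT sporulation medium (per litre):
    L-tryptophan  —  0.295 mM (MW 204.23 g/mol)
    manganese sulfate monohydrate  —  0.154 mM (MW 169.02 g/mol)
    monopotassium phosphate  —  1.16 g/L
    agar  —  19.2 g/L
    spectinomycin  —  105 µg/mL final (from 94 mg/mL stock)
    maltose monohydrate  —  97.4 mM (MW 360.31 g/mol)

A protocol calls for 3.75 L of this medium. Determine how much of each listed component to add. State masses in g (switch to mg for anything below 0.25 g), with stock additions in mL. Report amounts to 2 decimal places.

Scale factor relative to 1 L: 3.75.
L-tryptophan: 0.295 mmol/L × 204.23 mg/mmol × 3.75 L = 225.93 mg
manganese sulfate monohydrate: 0.154 mmol/L × 169.02 mg/mmol × 3.75 L = 97.61 mg
monopotassium phosphate: 1.16 g/L × 3.75 L = 4.35 g
agar: 19.2 g/L × 3.75 L = 72.00 g
spectinomycin: dilute stock: 105 µg/mL × 3750 mL ÷ 94000 µg/mL = 4.19 mL
maltose monohydrate: 97.4 mmol/L × 360.31 g/mol × 3.75 L ÷ 1000 = 131.60 g

L-tryptophan 225.93 mg; manganese sulfate monohydrate 97.61 mg; monopotassium phosphate 4.35 g; agar 72.00 g; spectinomycin 4.19 mL; maltose monohydrate 131.60 g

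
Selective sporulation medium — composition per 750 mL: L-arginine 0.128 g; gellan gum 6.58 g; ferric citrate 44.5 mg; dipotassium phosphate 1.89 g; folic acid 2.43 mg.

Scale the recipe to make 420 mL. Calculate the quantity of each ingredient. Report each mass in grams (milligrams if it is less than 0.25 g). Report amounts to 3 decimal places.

Scale factor = 420 mL / 750 mL = 0.56.
L-arginine: 0.128 g × (420 mL / 750 mL) = 0.07168 g = 71.680 mg
gellan gum: 6.58 g × (420 mL / 750 mL) = 3.685 g
ferric citrate: 44.5 mg × (420 mL / 750 mL) = 24.920 mg
dipotassium phosphate: 1.89 g × (420 mL / 750 mL) = 1.058 g
folic acid: 2.43 mg × (420 mL / 750 mL) = 1.361 mg

L-arginine 71.680 mg; gellan gum 3.685 g; ferric citrate 24.920 mg; dipotassium phosphate 1.058 g; folic acid 1.361 mg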